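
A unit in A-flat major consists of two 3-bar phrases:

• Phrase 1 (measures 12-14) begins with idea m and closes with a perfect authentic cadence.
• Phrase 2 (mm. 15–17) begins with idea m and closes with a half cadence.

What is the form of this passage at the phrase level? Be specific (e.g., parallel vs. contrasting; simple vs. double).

The second phrase closes with a half cadence, which is not stronger than the first phrase's perfect authentic cadence; without a weak→strong cadential pair there is no antecedent–consequent relationship, so this is a phrase group rather than a period.

phrase group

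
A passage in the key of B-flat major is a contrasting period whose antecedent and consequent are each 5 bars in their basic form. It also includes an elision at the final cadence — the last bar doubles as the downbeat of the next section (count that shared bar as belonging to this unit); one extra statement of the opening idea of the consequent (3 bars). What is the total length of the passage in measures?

Basic contrasting period: 5 + 5 = 10 bars.
10 (basic form) + 3 (extra statement) = 13.
The elision shares a bar with the next section but does not change this unit's count.

13 measures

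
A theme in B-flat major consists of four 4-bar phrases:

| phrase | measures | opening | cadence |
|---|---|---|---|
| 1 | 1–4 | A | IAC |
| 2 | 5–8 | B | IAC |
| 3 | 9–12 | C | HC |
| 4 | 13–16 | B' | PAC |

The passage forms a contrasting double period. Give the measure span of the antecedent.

In a double period the four phrases pair into a large antecedent (phrases 1–2, ending imperfect authentic cadence) and a large consequent (phrases 3–4, ending perfect authentic cadence). The antecedent spans measures 1–8.

measures 1–8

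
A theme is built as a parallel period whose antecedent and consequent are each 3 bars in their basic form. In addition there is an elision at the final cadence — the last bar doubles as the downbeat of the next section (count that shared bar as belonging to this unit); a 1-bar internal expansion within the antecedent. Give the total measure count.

Basic parallel period: 3 + 3 = 6 bars.
6 (basic form) + 1 (internal expansion) = 7.
The elision shares a bar with the next section but does not change this unit's count.

7 measures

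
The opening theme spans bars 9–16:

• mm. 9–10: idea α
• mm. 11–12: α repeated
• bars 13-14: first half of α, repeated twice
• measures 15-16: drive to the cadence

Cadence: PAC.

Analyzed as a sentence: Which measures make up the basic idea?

The presentation of a sentence is the basic idea (mm. 9-10) plus its repetition (bars 11–12); the basic idea is therefore mm. 9–10.

measures 9–10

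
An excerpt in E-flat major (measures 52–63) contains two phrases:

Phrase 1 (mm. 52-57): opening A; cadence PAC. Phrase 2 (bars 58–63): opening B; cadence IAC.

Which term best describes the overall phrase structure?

phrase group

The second phrase closes with an imperfect authentic cadence, which is not stronger than the first phrase's perfect authentic cadence; without a weak→strong cadential pair there is no antecedent–consequent relationship, so this is a phrase group rather than a period.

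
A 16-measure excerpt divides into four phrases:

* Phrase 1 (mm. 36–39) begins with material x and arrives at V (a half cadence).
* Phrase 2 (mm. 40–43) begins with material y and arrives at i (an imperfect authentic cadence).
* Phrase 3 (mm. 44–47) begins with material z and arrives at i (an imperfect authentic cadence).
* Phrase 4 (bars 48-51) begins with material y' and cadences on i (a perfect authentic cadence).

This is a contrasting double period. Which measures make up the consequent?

In a double period the first pair of phrases (ending imperfect authentic cadence) is the large antecedent and the second pair (ending perfect authentic cadence) is the large consequent; the consequent is measures 44–51.

measures 44–51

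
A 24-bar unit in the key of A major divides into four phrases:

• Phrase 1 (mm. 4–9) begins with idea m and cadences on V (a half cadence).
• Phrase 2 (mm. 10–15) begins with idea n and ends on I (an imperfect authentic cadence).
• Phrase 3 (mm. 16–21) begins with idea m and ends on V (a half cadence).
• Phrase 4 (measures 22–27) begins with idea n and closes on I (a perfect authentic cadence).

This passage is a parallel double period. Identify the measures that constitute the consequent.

In a double period the four phrases pair into a large antecedent (phrases 1–2, ending imperfect authentic cadence) and a large consequent (phrases 3–4, ending perfect authentic cadence). The consequent spans mm. 16–27.

measures 16–27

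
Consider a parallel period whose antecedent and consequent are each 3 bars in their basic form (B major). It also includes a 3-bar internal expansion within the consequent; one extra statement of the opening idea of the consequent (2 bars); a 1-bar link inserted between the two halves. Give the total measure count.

12 measures

Basic parallel period: 3 + 3 = 6 bars.
6 (basic form) + 3 (internal expansion) + 2 (extra statement) + 1 (link) = 12.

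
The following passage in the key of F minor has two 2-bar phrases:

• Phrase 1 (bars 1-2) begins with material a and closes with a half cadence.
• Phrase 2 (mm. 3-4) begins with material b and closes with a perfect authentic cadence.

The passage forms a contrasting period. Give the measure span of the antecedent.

measures 1–2

The phrase ending with the weaker cadence (half cadence) is the antecedent; the one ending more conclusively (perfect authentic cadence) is the consequent. The antecedent is measures 1–2.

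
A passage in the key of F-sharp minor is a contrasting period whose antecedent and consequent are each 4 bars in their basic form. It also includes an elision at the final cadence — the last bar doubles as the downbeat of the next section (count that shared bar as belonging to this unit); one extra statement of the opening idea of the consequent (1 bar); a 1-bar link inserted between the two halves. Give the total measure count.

10 measures

Basic contrasting period: 4 + 4 = 8 bars.
8 (basic form) + 1 (extra statement) + 1 (link) = 10.
The elision shares a bar with the next section but does not change this unit's count.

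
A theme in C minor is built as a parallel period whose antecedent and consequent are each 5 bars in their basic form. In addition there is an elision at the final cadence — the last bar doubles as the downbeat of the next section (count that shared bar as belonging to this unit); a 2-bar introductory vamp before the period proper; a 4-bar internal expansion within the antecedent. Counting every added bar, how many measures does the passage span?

Basic parallel period: 5 + 5 = 10 bars.
10 (basic form) + 2 (introduction) + 4 (internal expansion) = 16.
The elision shares a bar with the next section but does not change this unit's count.

16 measures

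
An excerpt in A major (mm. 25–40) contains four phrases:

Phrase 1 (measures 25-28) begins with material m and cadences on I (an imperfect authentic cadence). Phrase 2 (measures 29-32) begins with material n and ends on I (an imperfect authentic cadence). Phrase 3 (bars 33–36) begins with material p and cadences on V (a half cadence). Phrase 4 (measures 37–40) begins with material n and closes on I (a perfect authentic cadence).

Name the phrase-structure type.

contrasting double period

Four phrases in two halves: the first half (bars 25–32) ends with an imperfect authentic cadence, the second (measures 33–40) with a perfect authentic cadence — a large antecedent–consequent pair, i.e. a double period.
Phrase 3 begins with different material from phrase 1, making it contrasting.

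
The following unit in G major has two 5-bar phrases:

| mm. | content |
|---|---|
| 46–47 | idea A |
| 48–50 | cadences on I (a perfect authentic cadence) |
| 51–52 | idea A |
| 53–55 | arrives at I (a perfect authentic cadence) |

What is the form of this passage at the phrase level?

Both phrases have the same opening (A) and the same cadence (perfect authentic cadence): the second is a restatement, not a consequent, so this is a repeated phrase rather than a period.

repeated phrase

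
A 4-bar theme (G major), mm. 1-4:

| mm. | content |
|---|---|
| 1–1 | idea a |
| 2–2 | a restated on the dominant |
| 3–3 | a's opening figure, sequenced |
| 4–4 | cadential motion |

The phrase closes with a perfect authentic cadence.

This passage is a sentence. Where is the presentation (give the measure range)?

measures 1–2

The presentation of a sentence is the basic idea (m. 1) plus its repetition (bar 2); the presentation is therefore mm. 1-2.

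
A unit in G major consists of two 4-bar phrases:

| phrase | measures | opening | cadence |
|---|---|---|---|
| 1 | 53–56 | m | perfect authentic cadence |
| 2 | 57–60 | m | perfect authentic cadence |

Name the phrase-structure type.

repeated phrase

Both phrases have the same opening (m) and the same cadence (perfect authentic cadence): the second is a restatement, not a consequent, so this is a repeated phrase rather than a period.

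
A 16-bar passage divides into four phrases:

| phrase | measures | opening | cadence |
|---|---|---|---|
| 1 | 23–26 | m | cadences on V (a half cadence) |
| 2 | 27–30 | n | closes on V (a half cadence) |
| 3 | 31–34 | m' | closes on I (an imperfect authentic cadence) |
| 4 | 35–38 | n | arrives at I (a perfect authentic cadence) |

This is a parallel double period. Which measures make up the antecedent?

measures 23–30

In a double period the first pair of phrases (ending half cadence) is the large antecedent and the second pair (ending perfect authentic cadence) is the large consequent; the antecedent is measures 23–30.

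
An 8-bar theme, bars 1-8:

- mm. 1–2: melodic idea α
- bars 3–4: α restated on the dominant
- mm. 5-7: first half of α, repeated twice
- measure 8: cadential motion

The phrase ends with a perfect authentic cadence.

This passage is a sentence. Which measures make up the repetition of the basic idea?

The presentation of a sentence is the basic idea (bars 1-2) plus its repetition (measures 3-4); the repetition of the basic idea is therefore measures 3–4.

measures 3–4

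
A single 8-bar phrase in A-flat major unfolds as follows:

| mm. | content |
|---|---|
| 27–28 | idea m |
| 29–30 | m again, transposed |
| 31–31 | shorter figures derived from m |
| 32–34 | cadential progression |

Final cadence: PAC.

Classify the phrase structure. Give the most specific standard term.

Basic idea (mm. 27-28) + its repetition (mm. 29-30) form the presentation; fragmentation and cadence (measures 31–34) form the continuation — the 8-bar whole is a sentence.

sentence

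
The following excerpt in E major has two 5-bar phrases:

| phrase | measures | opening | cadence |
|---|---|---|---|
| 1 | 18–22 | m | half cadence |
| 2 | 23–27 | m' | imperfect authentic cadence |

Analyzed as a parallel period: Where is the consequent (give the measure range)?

The antecedent is the phrase ending with the weaker cadence (half cadence, phrase 1) and the consequent the one ending more conclusively (imperfect authentic cadence, phrase 2); the consequent is mm. 23-27.

measures 23–27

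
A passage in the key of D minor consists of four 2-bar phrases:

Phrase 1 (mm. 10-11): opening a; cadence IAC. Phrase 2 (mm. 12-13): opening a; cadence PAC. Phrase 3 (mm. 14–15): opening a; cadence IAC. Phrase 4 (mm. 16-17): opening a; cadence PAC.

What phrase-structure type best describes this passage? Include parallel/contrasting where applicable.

The cadence pattern IAC–PAC–IAC–PAC is weak–strong twice, and phrases 3–4 restate phrases 1–2: a period heard twice, not a double period (which would end weakly at phrase 2).

repeated period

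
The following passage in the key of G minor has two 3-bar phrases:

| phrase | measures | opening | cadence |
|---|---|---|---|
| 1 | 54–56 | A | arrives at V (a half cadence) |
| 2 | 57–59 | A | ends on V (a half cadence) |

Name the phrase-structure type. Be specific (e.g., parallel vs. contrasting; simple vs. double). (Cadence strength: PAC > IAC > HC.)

Both phrases have the same opening (A) and the same cadence (half cadence): the second is a restatement, not a consequent, so this is a repeated phrase rather than a period.

repeated phrase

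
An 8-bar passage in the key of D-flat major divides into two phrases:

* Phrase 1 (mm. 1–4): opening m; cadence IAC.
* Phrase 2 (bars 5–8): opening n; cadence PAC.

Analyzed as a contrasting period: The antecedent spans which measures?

measures 1–4

The antecedent is the phrase ending with the weaker cadence (imperfect authentic cadence, phrase 1) and the consequent the one ending more conclusively (perfect authentic cadence, phrase 2); the antecedent is measures 1–4.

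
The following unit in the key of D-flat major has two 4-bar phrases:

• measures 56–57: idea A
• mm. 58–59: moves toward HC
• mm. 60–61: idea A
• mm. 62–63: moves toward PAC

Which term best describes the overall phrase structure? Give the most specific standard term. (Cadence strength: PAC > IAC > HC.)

Phrase 1 ends with a half cadence (weaker) and phrase 2 with a perfect authentic cadence (stronger): antecedent + consequent = a period.
The two phrases open with the same material (A / A), so the period is parallel.

parallel period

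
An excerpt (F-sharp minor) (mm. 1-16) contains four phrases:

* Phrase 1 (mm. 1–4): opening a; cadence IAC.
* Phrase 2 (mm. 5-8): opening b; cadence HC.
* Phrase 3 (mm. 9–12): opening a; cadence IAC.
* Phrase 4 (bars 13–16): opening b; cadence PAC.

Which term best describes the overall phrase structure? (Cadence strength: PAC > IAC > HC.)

Four phrases in two halves: the first half (bars 1–8) ends with a half cadence, the second (bars 9–16) with a perfect authentic cadence — a large antecedent–consequent pair, i.e. a double period.
Phrase 3 begins with the same material as phrase 1, making it parallel.

parallel double period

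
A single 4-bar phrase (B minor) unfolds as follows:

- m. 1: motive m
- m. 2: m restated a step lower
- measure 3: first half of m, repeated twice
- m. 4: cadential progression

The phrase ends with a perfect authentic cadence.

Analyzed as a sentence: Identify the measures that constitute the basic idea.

The presentation of a sentence is the basic idea (measure 1) plus its repetition (m. 2); the basic idea is therefore m. 1.

measures 1–1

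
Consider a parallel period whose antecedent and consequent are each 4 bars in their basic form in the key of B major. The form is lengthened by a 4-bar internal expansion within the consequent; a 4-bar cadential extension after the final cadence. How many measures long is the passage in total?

Basic parallel period: 4 + 4 = 8 bars.
8 (basic form) + 4 (internal expansion) + 4 (cadential extension) = 16.

16 measures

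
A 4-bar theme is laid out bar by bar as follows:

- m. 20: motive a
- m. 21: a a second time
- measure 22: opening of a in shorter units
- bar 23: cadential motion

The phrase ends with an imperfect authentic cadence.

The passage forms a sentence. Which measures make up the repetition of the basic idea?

measures 21–21

The presentation of a sentence is the basic idea (measure 20) plus its repetition (m. 21); the repetition of the basic idea is therefore bar 21.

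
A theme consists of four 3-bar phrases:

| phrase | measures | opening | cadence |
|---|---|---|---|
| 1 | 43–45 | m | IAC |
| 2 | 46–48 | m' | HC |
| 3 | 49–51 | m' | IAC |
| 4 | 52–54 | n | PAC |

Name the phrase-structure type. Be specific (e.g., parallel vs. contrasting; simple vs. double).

Four phrases in two halves: the first half (bars 43–48) ends with a half cadence, the second (mm. 49–54) with a perfect authentic cadence — a large antecedent–consequent pair, i.e. a double period.
Phrase 3 begins with the same material as phrase 1, making it parallel.

parallel double period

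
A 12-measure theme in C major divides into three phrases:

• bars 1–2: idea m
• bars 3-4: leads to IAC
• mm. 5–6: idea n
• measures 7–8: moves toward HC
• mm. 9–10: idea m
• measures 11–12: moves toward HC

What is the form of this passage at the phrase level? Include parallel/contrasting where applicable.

phrase group

The final phrase closes with a half cadence, which is not stronger than the preceding half cadence; the 3 phrases lack an overall antecedent–consequent design and so form a phrase group.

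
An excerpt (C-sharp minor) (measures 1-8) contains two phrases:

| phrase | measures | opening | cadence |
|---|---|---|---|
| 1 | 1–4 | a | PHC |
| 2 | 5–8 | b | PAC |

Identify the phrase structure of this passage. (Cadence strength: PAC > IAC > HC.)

contrasting period

Phrase 1 ends with a Phrygian half cadence (weaker) and phrase 2 with a perfect authentic cadence (stronger): antecedent + consequent = a period.
The two phrases open with different material (a / b), so the period is contrasting.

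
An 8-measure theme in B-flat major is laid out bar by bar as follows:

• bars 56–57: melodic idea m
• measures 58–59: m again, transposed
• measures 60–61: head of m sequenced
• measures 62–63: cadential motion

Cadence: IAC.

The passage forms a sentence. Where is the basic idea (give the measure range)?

The presentation of a sentence is the basic idea (mm. 56–57) plus its repetition (mm. 58–59); the basic idea is therefore mm. 56–57.

measures 56–57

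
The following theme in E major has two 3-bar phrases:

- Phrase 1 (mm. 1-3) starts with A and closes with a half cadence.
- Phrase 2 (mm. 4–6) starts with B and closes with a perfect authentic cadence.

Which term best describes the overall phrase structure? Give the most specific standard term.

contrasting period

Phrase 1 ends with a half cadence (weaker) and phrase 2 with a perfect authentic cadence (stronger): antecedent + consequent = a period.
The two phrases open with different material (A / B), so the period is contrasting.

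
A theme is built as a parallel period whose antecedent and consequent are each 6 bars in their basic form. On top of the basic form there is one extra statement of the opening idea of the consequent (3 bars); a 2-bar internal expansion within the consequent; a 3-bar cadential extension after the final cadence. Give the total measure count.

20 measures

Basic parallel period: 6 + 6 = 12 bars.
12 (basic form) + 3 (extra statement) + 2 (internal expansion) + 3 (cadential extension) = 20.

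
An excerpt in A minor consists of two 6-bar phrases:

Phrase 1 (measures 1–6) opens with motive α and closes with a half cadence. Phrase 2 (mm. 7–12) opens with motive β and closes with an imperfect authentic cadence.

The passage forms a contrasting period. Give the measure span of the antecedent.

The antecedent is the phrase ending with the weaker cadence (half cadence, phrase 1) and the consequent the one ending more conclusively (imperfect authentic cadence, phrase 2); the antecedent is mm. 1–6.

measures 1–6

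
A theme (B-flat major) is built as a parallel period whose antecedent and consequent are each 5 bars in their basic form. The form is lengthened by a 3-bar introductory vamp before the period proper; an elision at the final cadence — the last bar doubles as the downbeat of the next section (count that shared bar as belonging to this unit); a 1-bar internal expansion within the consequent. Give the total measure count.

Basic parallel period: 5 + 5 = 10 bars.
10 (basic form) + 3 (introduction) + 1 (internal expansion) = 14.
The elision shares a bar with the next section but does not change this unit's count.

14 measures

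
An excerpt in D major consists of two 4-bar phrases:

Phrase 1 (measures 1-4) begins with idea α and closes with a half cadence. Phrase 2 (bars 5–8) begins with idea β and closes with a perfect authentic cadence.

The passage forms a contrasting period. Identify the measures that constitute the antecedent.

measures 1–4

The antecedent is the phrase ending with the weaker cadence (half cadence, phrase 1) and the consequent the one ending more conclusively (perfect authentic cadence, phrase 2); the antecedent is mm. 1–4.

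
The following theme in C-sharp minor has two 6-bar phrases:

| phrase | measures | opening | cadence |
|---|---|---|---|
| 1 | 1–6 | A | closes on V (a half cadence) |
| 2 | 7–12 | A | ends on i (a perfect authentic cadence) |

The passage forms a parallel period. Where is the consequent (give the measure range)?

The antecedent is the phrase ending with the weaker cadence (half cadence, phrase 1) and the consequent the one ending more conclusively (perfect authentic cadence, phrase 2); the consequent is mm. 7-12.

measures 7–12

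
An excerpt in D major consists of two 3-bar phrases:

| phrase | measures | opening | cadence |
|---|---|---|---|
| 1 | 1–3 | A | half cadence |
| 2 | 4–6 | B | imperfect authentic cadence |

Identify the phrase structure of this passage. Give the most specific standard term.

Phrase 1 ends with a half cadence (weaker) and phrase 2 with an imperfect authentic cadence (stronger): antecedent + consequent = a period.
The two phrases open with different material (A / B), so the period is contrasting.

contrasting period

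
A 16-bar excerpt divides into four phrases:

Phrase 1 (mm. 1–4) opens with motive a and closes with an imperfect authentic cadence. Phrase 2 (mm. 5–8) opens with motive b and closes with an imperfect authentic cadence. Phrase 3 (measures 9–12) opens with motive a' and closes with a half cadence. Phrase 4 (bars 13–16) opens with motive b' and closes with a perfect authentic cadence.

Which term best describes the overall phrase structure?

Four phrases in two halves: the first half (mm. 1–8) ends with an imperfect authentic cadence, the second (bars 9-16) with a perfect authentic cadence — a large antecedent–consequent pair, i.e. a double period.
Phrase 3 begins with the same material as phrase 1, making it parallel.

parallel double period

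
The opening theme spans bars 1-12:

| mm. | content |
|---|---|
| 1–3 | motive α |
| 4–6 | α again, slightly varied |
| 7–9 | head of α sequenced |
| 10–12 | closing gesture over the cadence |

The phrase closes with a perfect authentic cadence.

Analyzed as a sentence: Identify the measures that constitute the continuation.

After the presentation (bars 1–6), the continuation covers the fragmentation through the cadence: measures 7–12.

measures 7–12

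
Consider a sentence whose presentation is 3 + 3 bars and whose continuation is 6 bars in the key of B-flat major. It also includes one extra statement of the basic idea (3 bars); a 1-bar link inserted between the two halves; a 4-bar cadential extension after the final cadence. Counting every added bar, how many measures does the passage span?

20 measures

Basic sentence: 3 + 3 + 6 = 12 bars.
12 (basic form) + 3 (extra statement) + 1 (link) + 4 (cadential extension) = 20.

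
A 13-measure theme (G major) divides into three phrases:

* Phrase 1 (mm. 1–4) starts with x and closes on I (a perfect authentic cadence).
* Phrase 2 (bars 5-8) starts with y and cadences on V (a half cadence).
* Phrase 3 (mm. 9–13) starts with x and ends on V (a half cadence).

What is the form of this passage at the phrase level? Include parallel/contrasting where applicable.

The final phrase closes with a half cadence, which is not stronger than the preceding half cadence; the 3 phrases lack an overall antecedent–consequent design and so form a phrase group.

phrase group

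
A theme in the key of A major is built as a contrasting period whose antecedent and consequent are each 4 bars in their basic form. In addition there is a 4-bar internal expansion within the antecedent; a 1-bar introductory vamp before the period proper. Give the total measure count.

Basic contrasting period: 4 + 4 = 8 bars.
8 (basic form) + 4 (internal expansion) + 1 (introduction) = 13.

13 measures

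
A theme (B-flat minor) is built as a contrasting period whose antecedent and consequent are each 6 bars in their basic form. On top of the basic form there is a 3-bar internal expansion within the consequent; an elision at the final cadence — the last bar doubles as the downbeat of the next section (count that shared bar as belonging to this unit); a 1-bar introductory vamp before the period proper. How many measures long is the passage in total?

Basic contrasting period: 6 + 6 = 12 bars.
12 (basic form) + 3 (internal expansion) + 1 (introduction) = 16.
The elision shares a bar with the next section but does not change this unit's count.

16 measures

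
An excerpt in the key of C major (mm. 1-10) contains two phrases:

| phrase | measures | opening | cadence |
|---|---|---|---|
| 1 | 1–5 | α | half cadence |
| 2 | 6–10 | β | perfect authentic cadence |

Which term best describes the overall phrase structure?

contrasting period

Phrase 1 ends with a half cadence (weaker) and phrase 2 with a perfect authentic cadence (stronger): antecedent + consequent = a period.
The two phrases open with different material (α / β), so the period is contrasting.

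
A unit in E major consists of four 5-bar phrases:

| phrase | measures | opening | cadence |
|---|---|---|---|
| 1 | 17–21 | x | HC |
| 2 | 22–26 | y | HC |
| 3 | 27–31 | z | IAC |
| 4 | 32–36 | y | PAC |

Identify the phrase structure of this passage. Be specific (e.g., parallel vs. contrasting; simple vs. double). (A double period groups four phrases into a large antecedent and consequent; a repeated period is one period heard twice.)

contrasting double period

Four phrases in two halves: the first half (mm. 17–26) ends with a half cadence, the second (mm. 27–36) with a perfect authentic cadence — a large antecedent–consequent pair, i.e. a double period.
Phrase 3 begins with different material from phrase 1, making it contrasting.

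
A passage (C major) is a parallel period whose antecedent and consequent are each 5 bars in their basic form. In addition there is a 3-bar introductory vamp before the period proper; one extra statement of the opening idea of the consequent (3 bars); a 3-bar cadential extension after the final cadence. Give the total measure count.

19 measures

Basic parallel period: 5 + 5 = 10 bars.
10 (basic form) + 3 (introduction) + 3 (extra statement) + 3 (cadential extension) = 19.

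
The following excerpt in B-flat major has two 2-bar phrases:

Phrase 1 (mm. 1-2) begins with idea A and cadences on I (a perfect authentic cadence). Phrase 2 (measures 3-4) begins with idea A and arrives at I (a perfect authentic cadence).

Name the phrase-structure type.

Both phrases have the same opening (A) and the same cadence (perfect authentic cadence): the second is a restatement, not a consequent, so this is a repeated phrase rather than a period.

repeated phrase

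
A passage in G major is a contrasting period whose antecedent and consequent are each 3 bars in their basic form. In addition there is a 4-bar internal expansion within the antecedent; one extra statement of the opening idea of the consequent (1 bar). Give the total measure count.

11 measures

Basic contrasting period: 3 + 3 = 6 bars.
6 (basic form) + 4 (internal expansion) + 1 (extra statement) = 11.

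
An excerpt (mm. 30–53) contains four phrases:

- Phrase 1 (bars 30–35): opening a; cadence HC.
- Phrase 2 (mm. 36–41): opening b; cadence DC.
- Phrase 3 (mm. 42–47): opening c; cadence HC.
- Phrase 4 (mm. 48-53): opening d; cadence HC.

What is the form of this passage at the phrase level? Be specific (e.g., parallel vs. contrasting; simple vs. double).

Phrase 4 ends with a half cadence, no stronger than phrase 2's deceptive cadence, so the four phrases do not form a double period; nor do phrases 3–4 duplicate 1–2, so it is not a repeated period. With no phrase reaching a conclusive cadence, the passage is a phrase group.

phrase group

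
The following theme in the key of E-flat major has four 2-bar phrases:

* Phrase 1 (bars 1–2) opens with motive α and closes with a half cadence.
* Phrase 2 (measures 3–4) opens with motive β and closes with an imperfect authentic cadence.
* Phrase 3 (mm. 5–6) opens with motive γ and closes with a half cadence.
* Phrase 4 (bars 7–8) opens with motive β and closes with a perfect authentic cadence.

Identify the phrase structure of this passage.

contrasting double period

Four phrases in two halves: the first half (bars 1-4) ends with an imperfect authentic cadence, the second (bars 5–8) with a perfect authentic cadence — a large antecedent–consequent pair, i.e. a double period.
Phrase 3 begins with different material from phrase 1, making it contrasting.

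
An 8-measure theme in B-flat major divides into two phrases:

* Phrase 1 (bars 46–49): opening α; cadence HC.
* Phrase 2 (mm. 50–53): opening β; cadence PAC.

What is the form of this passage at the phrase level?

contrasting period

Phrase 1 ends with a half cadence (weaker) and phrase 2 with a perfect authentic cadence (stronger): antecedent + consequent = a period.
The two phrases open with different material (α / β), so the period is contrasting.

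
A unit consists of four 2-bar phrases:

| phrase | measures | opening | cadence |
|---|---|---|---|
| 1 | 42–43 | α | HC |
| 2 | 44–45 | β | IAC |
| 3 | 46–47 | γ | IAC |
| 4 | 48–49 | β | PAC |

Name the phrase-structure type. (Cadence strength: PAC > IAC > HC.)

contrasting double period

Four phrases in two halves: the first half (bars 42-45) ends with an imperfect authentic cadence, the second (mm. 46-49) with a perfect authentic cadence — a large antecedent–consequent pair, i.e. a double period.
Phrase 3 begins with different material from phrase 1, making it contrasting.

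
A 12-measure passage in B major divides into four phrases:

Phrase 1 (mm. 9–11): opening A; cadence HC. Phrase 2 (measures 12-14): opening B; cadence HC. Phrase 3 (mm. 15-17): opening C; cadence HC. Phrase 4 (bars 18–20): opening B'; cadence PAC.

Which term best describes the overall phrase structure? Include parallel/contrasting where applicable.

Four phrases in two halves: the first half (bars 9-14) ends with a half cadence, the second (measures 15-20) with a perfect authentic cadence — a large antecedent–consequent pair, i.e. a double period.
Phrase 3 begins with different material from phrase 1, making it contrasting.

contrasting double period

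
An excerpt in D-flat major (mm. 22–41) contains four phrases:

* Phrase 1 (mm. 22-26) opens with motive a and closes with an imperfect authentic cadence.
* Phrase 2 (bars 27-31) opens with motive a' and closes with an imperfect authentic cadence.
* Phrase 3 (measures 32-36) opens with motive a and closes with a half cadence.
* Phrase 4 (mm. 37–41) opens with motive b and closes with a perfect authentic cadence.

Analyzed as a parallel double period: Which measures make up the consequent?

In a double period the four phrases pair into a large antecedent (phrases 1–2, ending imperfect authentic cadence) and a large consequent (phrases 3–4, ending perfect authentic cadence). The consequent spans measures 32-41.

measures 32–41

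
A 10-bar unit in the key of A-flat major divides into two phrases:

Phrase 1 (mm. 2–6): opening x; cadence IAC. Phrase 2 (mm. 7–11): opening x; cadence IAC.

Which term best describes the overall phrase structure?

repeated phrase

Both phrases have the same opening (x) and the same cadence (imperfect authentic cadence): the second is a restatement, not a consequent, so this is a repeated phrase rather than a period.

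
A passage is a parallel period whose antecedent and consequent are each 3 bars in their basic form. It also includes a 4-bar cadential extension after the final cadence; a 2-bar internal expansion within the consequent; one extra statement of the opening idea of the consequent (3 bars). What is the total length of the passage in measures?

15 measures

Basic parallel period: 3 + 3 = 6 bars.
6 (basic form) + 4 (cadential extension) + 2 (internal expansion) + 3 (extra statement) = 15.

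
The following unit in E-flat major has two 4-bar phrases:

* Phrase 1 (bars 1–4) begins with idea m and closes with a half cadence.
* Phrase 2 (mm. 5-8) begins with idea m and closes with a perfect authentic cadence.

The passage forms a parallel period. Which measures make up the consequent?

measures 5–8

The phrase ending with the weaker cadence (half cadence) is the antecedent; the one ending more conclusively (perfect authentic cadence) is the consequent. The consequent is measures 5–8.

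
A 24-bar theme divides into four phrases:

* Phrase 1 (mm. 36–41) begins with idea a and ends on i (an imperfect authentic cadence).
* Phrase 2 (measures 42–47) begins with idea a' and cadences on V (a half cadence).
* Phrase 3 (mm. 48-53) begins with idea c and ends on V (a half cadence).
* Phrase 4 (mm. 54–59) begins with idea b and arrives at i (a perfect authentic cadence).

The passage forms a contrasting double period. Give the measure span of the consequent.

In a double period the first pair of phrases (ending half cadence) is the large antecedent and the second pair (ending perfect authentic cadence) is the large consequent; the consequent is measures 48–59.

measures 48–59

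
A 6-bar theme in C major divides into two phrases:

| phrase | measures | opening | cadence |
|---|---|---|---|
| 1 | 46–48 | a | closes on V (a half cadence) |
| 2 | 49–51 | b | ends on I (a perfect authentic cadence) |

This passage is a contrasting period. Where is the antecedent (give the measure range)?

measures 46–48

The antecedent is the phrase ending with the weaker cadence (half cadence, phrase 1) and the consequent the one ending more conclusively (perfect authentic cadence, phrase 2); the antecedent is mm. 46-48.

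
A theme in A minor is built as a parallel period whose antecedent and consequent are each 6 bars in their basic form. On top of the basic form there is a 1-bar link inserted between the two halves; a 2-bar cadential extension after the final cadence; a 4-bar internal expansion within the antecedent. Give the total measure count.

19 measures

Basic parallel period: 6 + 6 = 12 bars.
12 (basic form) + 1 (link) + 2 (cadential extension) + 4 (internal expansion) = 19.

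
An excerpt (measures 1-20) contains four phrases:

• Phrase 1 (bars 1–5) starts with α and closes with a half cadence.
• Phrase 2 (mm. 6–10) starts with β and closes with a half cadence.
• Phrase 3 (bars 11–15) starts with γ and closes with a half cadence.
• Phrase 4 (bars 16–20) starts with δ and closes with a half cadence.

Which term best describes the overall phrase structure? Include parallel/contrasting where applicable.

phrase group

Phrase 4 ends with a half cadence, no stronger than phrase 2's half cadence, so the four phrases do not form a double period; nor do phrases 3–4 duplicate 1–2, so it is not a repeated period. With no phrase reaching a conclusive cadence, the passage is a phrase group.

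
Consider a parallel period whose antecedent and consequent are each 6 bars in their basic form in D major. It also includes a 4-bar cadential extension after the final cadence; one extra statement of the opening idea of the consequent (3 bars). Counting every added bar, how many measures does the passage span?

Basic parallel period: 6 + 6 = 12 bars.
12 (basic form) + 4 (cadential extension) + 3 (extra statement) = 19.

19 measures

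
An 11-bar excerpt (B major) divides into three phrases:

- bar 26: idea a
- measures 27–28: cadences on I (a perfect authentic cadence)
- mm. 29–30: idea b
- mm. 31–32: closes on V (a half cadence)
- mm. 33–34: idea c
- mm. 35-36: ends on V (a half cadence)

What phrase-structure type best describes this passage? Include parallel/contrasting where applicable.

phrase group

The final phrase closes with a half cadence, which is not stronger than the preceding half cadence; the 3 phrases lack an overall antecedent–consequent design and so form a phrase group.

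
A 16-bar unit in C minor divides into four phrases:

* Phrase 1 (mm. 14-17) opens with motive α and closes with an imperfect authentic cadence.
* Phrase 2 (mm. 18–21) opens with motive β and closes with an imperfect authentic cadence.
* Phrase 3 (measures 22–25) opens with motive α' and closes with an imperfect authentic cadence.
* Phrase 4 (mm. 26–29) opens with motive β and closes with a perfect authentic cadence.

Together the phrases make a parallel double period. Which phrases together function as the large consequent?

In a double period the first pair of phrases (ending imperfect authentic cadence) is the large antecedent and the second pair (ending perfect authentic cadence) is the large consequent; the consequent is phrases 3 and 4.

phrases 3 and 4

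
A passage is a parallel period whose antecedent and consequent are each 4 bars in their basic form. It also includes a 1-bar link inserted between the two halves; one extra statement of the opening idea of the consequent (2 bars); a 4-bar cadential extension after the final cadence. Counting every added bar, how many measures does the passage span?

15 measures

Basic parallel period: 4 + 4 = 8 bars.
8 (basic form) + 1 (link) + 2 (extra statement) + 4 (cadential extension) = 15.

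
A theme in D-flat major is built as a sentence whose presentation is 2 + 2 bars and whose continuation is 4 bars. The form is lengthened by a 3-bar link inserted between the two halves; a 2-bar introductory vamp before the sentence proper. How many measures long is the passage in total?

13 measures

Basic sentence: 2 + 2 + 4 = 8 bars.
8 (basic form) + 3 (link) + 2 (introduction) = 13.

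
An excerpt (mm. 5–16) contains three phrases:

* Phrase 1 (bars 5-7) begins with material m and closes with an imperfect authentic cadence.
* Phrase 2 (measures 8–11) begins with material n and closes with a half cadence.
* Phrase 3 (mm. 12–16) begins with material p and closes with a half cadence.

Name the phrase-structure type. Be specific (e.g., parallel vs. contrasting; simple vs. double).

phrase group

The final phrase closes with a half cadence, which is not stronger than the preceding half cadence; the 3 phrases lack an overall antecedent–consequent design and so form a phrase group.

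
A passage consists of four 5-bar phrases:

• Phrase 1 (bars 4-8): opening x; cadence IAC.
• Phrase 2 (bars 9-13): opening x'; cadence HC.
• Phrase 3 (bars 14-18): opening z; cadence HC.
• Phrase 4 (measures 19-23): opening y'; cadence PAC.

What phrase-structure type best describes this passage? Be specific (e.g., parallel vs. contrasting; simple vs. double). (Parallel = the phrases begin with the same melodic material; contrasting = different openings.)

Four phrases in two halves: the first half (bars 4–13) ends with a half cadence, the second (bars 14–23) with a perfect authentic cadence — a large antecedent–consequent pair, i.e. a double period.
Phrase 3 begins with different material from phrase 1, making it contrasting.

contrasting double period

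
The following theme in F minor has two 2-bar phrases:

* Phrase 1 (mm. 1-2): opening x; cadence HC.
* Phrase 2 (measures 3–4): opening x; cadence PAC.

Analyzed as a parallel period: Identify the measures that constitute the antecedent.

The antecedent is the phrase ending with the weaker cadence (half cadence, phrase 1) and the consequent the one ending more conclusively (perfect authentic cadence, phrase 2); the antecedent is bars 1–2.

measures 1–2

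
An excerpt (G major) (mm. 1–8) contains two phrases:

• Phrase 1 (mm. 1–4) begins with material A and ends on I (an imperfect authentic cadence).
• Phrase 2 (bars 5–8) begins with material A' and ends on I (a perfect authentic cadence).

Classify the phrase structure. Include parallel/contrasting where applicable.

Phrase 1 ends with an imperfect authentic cadence (weaker) and phrase 2 with a perfect authentic cadence (stronger): antecedent + consequent = a period.
The two phrases open with the same material (A / A'), so the period is parallel.

parallel period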